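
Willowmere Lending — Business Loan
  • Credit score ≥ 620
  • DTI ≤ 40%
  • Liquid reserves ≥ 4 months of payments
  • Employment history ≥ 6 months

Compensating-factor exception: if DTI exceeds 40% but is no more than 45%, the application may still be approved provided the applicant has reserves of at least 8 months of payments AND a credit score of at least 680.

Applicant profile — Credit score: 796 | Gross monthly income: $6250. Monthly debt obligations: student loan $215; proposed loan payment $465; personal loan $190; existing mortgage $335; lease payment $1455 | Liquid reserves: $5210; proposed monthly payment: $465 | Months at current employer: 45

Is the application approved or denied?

Approved

Credit score 796 ≥ 620 (meets base)
Total debts = (215 + 465 + 190 + 335 + 1,455) = 2,660. DTI = 2,660/6,250 = 42.6% > 40% — standard DTI limit exceeded.
Reserves = 5,210/465 = 11.2 months ≥ 4
Employment 45 ≥ 6 months
42.6% falls in the override range (40%–45%), so the compensating-factor test applies.
Reserves 11.2 ≥ 8 months; credit score 796 ≥ 680.
Both override conditions satisfied; DTI exception granted.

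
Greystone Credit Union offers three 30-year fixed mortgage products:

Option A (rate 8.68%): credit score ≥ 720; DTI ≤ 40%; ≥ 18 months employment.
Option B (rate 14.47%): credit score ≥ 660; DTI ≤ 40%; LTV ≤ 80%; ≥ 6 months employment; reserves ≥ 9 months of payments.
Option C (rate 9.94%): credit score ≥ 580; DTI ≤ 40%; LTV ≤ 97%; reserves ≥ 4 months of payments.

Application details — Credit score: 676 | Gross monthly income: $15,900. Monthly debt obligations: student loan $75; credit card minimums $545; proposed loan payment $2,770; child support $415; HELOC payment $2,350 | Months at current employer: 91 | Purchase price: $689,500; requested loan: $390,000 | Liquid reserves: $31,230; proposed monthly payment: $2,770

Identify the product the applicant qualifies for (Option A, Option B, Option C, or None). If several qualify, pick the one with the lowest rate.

Option C

Total debts = (75 + 545 + 2,770 + 415 + 2,350) = 6,155; DTI = 6,155/15,900 = 38.7%.
LTV = 390,000/689,500 = 56.6%.
Reserves = 31,230/2,770 = 11.3 months.
Option A: score 676 < 720; DTI 38.7% ≤ 40%; employment 91 ≥ 18 mo → does not qualify.
Option B: score 676 ≥ 660; DTI 38.7% ≤ 40%; LTV 56.6% ≤ 80%; employment 91 ≥ 6 mo; reserves 11.3 ≥ 9 mo → qualifies.
Option C: score 676 ≥ 580; DTI 38.7% ≤ 40%; LTV 56.6% ≤ 97%; reserves 11.3 ≥ 4 mo → qualifies.
Qualifying: Option B, Option C. Lowest rate is 9.94% → Option C.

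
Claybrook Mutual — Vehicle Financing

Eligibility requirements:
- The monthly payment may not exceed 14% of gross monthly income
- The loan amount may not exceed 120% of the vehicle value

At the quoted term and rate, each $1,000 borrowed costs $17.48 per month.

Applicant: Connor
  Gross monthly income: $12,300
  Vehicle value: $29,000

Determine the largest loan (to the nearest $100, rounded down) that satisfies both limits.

Payment cap: 14% × $12,300 = $1,722/month.
At $17.48 per $1,000, that supports 1,722/17.48 × 1,000 ≈ $98,512 → $98,500.
LTV cap: 120% × $29,000 = $34,800 → $34,800.
Binding constraint: loan-to-value.

$34,800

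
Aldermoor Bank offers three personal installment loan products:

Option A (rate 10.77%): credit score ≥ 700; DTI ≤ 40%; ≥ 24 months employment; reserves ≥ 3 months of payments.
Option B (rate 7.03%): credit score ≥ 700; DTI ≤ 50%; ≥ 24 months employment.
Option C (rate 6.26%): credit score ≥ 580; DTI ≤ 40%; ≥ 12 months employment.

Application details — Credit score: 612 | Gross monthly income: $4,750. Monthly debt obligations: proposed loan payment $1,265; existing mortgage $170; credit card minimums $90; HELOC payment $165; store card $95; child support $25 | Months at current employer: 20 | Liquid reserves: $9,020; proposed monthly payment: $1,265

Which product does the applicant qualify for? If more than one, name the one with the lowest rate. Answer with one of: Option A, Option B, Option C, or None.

Option C

Total debts = (1,265 + 170 + 90 + 165 + 95 + 25) = 1,810; DTI = 1,810/4,750 = 38.1%.
Reserves = 9,020/1,265 = 7.1 months.
Option A: score 612 < 700; DTI 38.1% ≤ 40%; employment 20 < 24 mo; reserves 7.1 ≥ 3 mo → does not qualify.
Option B: score 612 < 700; DTI 38.1% ≤ 50%; employment 20 < 24 mo → does not qualify.
Option C: score 612 ≥ 580; DTI 38.1% ≤ 40%; employment 20 ≥ 12 mo → qualifies.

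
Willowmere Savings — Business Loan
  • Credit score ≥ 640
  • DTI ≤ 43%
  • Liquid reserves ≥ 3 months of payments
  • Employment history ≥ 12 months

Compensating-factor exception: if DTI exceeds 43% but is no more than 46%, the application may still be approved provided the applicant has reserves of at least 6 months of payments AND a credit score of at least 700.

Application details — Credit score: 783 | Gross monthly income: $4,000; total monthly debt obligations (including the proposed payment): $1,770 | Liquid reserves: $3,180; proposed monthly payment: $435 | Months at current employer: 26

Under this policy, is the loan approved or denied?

Credit score 783 ≥ 640 (meets base)
DTI: 1,770 ÷ 4,000 = 44.2%, over the 43% base limit.
Liquid reserves cover 3,180/435 = 7.3 months — ≥ 3 required
Employment 26 ≥ 12 months
44.2% falls in the override range (43%–46%), so the compensating-factor test applies.
Override check — reserves: 7.3 mo (ok); score: 783 (ok).
Both compensating conditions met → exception applies.

Approved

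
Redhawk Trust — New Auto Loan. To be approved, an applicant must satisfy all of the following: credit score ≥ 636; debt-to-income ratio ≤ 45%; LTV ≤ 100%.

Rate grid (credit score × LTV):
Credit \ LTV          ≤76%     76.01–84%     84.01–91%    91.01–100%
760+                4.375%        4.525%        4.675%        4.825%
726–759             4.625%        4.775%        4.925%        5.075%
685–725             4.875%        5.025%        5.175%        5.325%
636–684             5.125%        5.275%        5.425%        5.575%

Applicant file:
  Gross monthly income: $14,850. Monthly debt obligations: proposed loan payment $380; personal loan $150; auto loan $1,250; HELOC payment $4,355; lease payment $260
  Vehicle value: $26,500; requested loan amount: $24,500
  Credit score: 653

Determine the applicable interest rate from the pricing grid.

Credit score 653 ≥ 636; Total monthly debts = (380 + 150 + 1,250 + 4,355 + 260) = 6,395. Debt-to-income = 6,395/14,850 = 43.1% — meets 45% limit
Loan-to-value = 24,500/26,500 = 92.5% — pass (100% max)
Row: 653 falls in 636–684. Column: 92.5% falls in 91.01–100%. Rate = 5.575%.

5.575%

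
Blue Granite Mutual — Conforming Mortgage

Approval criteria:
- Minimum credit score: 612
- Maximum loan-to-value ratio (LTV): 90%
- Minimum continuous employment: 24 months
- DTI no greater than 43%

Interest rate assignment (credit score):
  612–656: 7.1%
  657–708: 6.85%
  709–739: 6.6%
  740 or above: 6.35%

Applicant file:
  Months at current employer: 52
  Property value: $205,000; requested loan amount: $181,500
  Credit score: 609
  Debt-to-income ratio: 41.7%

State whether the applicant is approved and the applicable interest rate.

Denied

Credit score 609 < 612 (below minimum)
LTV = 181,500/205,000 = 88.5% ≤ 90%
DTI 41.7% is within the 43% limit
Employment 52 ≥ 24 months
Not all requirements met → denied.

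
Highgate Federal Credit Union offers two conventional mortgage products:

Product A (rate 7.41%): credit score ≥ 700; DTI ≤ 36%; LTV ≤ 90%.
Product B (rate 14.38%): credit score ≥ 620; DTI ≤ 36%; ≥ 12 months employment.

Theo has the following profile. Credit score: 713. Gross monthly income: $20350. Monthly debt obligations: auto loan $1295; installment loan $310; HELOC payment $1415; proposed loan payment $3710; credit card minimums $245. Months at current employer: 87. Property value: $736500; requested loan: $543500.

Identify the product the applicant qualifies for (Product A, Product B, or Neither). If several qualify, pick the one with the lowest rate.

Product A

Total debts = (1,295 + 310 + 1,415 + 3,710 + 245) = 6,975; DTI = 6,975/20,350 = 34.3%.
LTV = 543,500/736,500 = 73.8%.
Product A: score 713 ≥ 700; DTI 34.3% ≤ 36%; LTV 73.8% ≤ 90% → qualifies.
Product B: score 713 ≥ 620; DTI 34.3% ≤ 36%; employment 87 ≥ 12 mo → qualifies.
Qualifying: Product A, Product B. Lowest rate is 7.41% → Product A.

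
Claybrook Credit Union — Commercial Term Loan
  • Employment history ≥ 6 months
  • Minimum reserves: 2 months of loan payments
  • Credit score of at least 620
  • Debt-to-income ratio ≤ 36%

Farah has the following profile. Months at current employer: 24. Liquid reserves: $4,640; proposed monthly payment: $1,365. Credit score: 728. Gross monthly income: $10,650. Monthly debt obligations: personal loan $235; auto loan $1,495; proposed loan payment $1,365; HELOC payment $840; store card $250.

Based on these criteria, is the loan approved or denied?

Denied

Employment 24 ≥ 6 months
Liquid reserves cover 4,640/1,365 = 3.4 months — ≥ 2 required
Credit score 728 ≥ 620 (meets)
Total monthly debts = (235 + 1,495 + 1,365 + 840 + 250) = 4,185. Debt-to-income = 4,185/10,650 = 39.3% — over 36% limit
Fails on DTI.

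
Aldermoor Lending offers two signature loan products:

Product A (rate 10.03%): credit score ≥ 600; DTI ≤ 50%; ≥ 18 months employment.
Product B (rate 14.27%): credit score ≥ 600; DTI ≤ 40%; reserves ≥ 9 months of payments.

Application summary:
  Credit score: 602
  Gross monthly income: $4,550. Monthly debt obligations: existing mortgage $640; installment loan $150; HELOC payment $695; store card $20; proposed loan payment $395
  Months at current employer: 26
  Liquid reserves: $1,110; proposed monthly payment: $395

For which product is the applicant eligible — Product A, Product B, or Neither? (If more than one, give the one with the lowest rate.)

Product A

Total debts = (640 + 150 + 695 + 20 + 395) = 1,900; DTI = 1,900/4,550 = 41.8%.
Reserves = 1,110/395 = 2.8 months.
Product A: score 602 ≥ 600; DTI 41.8% ≤ 50%; employment 26 ≥ 18 mo → qualifies.
Product B: score 602 ≥ 600; DTI 41.8% > 40%; reserves 2.8 < 9 mo → does not qualify.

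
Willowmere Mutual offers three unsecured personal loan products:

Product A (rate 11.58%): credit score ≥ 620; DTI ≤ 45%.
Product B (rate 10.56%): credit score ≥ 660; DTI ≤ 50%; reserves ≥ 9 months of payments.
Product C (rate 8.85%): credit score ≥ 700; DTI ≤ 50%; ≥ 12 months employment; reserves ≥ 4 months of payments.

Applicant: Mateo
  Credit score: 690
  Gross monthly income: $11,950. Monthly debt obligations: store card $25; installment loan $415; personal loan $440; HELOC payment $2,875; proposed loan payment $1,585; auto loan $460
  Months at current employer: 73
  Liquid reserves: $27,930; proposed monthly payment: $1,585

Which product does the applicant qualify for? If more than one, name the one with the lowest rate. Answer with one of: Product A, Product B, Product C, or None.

Total debts = (25 + 415 + 440 + 2,875 + 1,585 + 460) = 5,800; DTI = 5,800/11,950 = 48.5%.
Reserves = 27,930/1,585 = 17.6 months.
Product A: score 690 ≥ 620; DTI 48.5% > 45% → does not qualify.
Product B: score 690 ≥ 660; DTI 48.5% ≤ 50%; reserves 17.6 ≥ 9 mo → qualifies.
Product C: score 690 < 700; DTI 48.5% ≤ 50%; employment 73 ≥ 12 mo; reserves 17.6 ≥ 4 mo → does not qualify.

Product B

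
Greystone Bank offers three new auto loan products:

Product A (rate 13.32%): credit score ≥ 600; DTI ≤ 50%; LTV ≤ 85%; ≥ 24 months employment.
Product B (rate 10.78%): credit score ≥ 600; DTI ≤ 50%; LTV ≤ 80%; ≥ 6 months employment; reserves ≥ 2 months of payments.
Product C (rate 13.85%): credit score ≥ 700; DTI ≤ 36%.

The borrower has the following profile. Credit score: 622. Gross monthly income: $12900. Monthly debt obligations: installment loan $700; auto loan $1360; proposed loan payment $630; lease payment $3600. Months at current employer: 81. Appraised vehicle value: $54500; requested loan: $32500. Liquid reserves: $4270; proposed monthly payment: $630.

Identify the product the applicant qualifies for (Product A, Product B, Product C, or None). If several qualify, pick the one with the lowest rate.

Total debts = (700 + 1,360 + 630 + 3,600) = 6,290; DTI = 6,290/12,900 = 48.8%.
LTV = 32,500/54,500 = 59.6%.
Reserves = 4,270/630 = 6.8 months.
Product A: score 622 ≥ 600; DTI 48.8% ≤ 50%; LTV 59.6% ≤ 85%; employment 81 ≥ 24 mo → qualifies.
Product B: score 622 ≥ 600; DTI 48.8% ≤ 50%; LTV 59.6% ≤ 80%; employment 81 ≥ 6 mo; reserves 6.8 ≥ 2 mo → qualifies.
Product C: score 622 < 700; DTI 48.8% > 36% → does not qualify.
Qualifying: Product A, Product B. Lowest rate is 10.78% → Product B.

Product B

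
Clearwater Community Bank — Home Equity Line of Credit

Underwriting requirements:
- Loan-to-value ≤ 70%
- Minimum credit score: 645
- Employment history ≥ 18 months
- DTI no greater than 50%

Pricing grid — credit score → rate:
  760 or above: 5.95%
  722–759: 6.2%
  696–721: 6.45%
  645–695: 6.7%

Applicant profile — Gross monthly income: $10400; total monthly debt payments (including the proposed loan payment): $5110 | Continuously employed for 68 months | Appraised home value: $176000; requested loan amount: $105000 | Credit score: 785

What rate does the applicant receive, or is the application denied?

Approved at 5.95%

Credit score 785 ≥ 645 (meets minimum)
Employment 68 ≥ 18 months
DTI = 5,110/10,400 = 49.1% ≤ 50%
LTV = 105,000/176,000 = 59.7% ≤ 70%
All requirements met. Score 785 falls in the 760 or above tier → 5.95%.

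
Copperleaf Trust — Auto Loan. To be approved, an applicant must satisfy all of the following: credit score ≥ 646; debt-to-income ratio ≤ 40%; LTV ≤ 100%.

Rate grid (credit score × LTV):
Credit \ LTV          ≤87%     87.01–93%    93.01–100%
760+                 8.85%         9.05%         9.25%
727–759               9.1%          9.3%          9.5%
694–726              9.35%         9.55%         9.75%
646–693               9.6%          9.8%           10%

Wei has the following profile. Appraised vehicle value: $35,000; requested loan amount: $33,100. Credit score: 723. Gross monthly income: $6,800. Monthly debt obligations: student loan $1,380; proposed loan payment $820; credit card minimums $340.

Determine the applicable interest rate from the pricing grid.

9.75%

Credit score 723 ≥ 646; Total monthly debts = (1,380 + 820 + 340) = 2,540. DTI = 2,540/6,800 = 37.4% ≤ 40%
LTV: 33,100 ÷ 35,000 = 94.6%, within 100% cap
Row: 723 falls in 694–726. Column: 94.6% falls in 93.01–100%. Rate = 9.75%.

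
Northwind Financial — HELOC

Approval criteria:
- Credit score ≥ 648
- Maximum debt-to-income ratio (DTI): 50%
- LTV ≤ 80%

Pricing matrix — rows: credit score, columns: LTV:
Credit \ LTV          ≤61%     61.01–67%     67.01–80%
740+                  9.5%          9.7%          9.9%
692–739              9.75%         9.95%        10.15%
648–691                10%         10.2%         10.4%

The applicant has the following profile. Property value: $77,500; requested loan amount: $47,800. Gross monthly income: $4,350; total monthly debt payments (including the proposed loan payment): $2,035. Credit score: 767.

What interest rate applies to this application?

Credit score 767 ≥ 648; DTI = 2,035/4,350 = 46.8% ≤ 50%
LTV = 47,800/77,500 = 61.7% ≤ 80%
Row: 767 falls in 740+. Column: 61.7% falls in 61.01–67%. Rate = 9.7%.

9.7%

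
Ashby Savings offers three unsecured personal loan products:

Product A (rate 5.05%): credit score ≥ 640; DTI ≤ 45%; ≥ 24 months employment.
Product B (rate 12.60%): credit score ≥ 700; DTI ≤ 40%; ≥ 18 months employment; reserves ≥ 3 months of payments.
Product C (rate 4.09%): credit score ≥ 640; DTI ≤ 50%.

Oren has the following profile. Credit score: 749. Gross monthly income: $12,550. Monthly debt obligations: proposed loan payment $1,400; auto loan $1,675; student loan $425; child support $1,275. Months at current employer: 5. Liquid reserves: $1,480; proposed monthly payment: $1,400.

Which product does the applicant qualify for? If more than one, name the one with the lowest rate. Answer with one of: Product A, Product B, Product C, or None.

Product C

Total debts = (1,400 + 1,675 + 425 + 1,275) = 4,775; DTI = 4,775/12,550 = 38%.
Reserves = 1,480/1,400 = 1.1 months.
Product A: score 749 ≥ 640; DTI 38% ≤ 45%; employment 5 < 24 mo → does not qualify.
Product B: score 749 ≥ 700; DTI 38% ≤ 40%; employment 5 < 18 mo; reserves 1.1 < 3 mo → does not qualify.
Product C: score 749 ≥ 640; DTI 38% ≤ 50% → qualifies.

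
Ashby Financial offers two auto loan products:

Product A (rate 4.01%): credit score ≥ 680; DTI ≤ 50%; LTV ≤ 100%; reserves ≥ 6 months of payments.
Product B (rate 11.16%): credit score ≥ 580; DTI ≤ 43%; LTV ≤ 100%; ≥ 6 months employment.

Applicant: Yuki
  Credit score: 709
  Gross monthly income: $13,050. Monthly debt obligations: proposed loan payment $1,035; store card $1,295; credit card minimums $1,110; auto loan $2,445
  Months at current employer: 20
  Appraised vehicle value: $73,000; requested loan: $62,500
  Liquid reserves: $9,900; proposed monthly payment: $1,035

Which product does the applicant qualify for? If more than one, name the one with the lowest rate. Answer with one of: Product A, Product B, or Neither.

Product A

Total debts = (1,035 + 1,295 + 1,110 + 2,445) = 5,885; DTI = 5,885/13,050 = 45.1%.
LTV = 62,500/73,000 = 85.6%.
Reserves = 9,900/1,035 = 9.6 months.
Product A: score 709 ≥ 680; DTI 45.1% ≤ 50%; LTV 85.6% ≤ 100%; reserves 9.6 ≥ 6 mo → qualifies.
Product B: score 709 ≥ 580; DTI 45.1% > 43%; LTV 85.6% ≤ 100%; employment 20 ≥ 6 mo → does not qualify.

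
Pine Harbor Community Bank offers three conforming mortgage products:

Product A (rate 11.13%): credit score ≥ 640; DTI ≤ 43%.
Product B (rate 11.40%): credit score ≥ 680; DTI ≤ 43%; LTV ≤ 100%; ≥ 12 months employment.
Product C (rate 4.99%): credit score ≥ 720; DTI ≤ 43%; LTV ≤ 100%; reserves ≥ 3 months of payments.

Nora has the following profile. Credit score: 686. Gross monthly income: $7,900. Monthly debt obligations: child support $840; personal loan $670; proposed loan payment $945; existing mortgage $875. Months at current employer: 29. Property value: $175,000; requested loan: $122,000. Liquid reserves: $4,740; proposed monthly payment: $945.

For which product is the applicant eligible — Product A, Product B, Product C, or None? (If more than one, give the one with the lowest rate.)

Product A

Total debts = (840 + 670 + 945 + 875) = 3,330; DTI = 3,330/7,900 = 42.2%.
LTV = 122,000/175,000 = 69.7%.
Reserves = 4,740/945 = 5.0 months.
Product A: score 686 ≥ 640; DTI 42.2% ≤ 43% → qualifies.
Product B: score 686 ≥ 680; DTI 42.2% ≤ 43%; LTV 69.7% ≤ 100%; employment 29 ≥ 12 mo → qualifies.
Product C: score 686 < 720; DTI 42.2% ≤ 43%; LTV 69.7% ≤ 100%; reserves 5.0 ≥ 3 mo → does not qualify.
Qualifying: Product A, Product B. Lowest rate is 11.13% → Product A.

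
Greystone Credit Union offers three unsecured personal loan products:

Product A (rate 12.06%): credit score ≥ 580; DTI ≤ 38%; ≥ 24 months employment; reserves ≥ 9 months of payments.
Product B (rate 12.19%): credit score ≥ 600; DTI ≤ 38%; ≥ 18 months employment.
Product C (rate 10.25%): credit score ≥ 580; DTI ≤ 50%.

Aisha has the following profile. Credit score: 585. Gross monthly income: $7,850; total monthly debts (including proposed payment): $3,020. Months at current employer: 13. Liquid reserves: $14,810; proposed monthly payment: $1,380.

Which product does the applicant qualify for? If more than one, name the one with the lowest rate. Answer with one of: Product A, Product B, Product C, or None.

Product C

DTI = 3,020/7,850 = 38.5%.
Reserves = 14,810/1,380 = 10.7 months.
Product A: score 585 ≥ 580; DTI 38.5% > 38%; employment 13 < 24 mo; reserves 10.7 ≥ 9 mo → does not qualify.
Product B: score 585 < 600; DTI 38.5% > 38%; employment 13 < 18 mo → does not qualify.
Product C: score 585 ≥ 580; DTI 38.5% ≤ 50% → qualifies.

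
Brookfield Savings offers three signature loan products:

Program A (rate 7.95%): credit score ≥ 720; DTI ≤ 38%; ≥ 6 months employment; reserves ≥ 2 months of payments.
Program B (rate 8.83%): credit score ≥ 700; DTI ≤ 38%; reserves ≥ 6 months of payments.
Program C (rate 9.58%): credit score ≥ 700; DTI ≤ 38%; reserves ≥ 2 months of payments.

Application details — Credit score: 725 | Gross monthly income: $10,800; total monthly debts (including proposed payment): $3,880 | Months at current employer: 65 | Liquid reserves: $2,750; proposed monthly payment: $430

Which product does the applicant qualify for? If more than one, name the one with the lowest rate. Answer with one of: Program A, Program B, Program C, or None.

Program A

DTI = 3,880/10,800 = 35.9%.
Reserves = 2,750/430 = 6.4 months.
Program A: score 725 ≥ 720; DTI 35.9% ≤ 38%; employment 65 ≥ 6 mo; reserves 6.4 ≥ 2 mo → qualifies.
Program B: score 725 ≥ 700; DTI 35.9% ≤ 38%; reserves 6.4 ≥ 6 mo → qualifies.
Program C: score 725 ≥ 700; DTI 35.9% ≤ 38%; reserves 6.4 ≥ 2 mo → qualifies.
Qualifying: Program A, Program B, Program C. Lowest rate is 7.95% → Program A.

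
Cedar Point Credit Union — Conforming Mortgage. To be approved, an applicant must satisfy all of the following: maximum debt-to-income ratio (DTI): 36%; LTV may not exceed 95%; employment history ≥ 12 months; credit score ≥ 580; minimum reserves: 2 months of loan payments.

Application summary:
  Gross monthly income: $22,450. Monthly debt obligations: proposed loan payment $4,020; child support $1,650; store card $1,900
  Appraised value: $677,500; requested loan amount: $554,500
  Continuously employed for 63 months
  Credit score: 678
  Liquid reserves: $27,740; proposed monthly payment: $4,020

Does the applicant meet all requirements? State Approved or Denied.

Approved

Total monthly debts = (4,020 + 1,650 + 1,900) = 7,570. DTI: 7,570 ÷ 22,450 = 33.7%, within the 36% cap
Loan-to-value = 554,500/677,500 = 81.8% — pass (95% max)
Employment 63 ≥ 12 months
Credit score 678 ≥ 580 (meets)
Liquid reserves cover 27,740/4,020 = 6.9 months — ≥ 2 required
All criteria satisfied.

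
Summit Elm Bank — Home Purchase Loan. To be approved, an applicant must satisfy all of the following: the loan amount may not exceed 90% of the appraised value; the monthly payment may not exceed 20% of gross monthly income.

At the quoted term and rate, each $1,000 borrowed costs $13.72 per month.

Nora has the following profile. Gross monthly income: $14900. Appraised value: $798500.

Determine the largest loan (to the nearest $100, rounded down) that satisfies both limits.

Payment cap: 20% × $14,900 = $2,980/month.
At $13.72 per $1,000, that supports 2,980/13.72 × 1,000 ≈ $217,201 → $217,200.
LTV cap: 90% × $798,500 = $718,650 → $718,600.
Binding constraint: payment-to-income.

$217,200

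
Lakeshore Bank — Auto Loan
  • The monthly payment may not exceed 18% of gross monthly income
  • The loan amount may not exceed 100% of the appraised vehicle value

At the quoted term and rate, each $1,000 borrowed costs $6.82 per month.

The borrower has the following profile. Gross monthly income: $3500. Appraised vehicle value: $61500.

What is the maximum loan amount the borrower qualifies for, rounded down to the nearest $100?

$61,500

Payment cap: 18% × $3,500 = $630/month.
At $6.82 per $1,000, that supports 630/6.82 × 1,000 ≈ $92,375 → $92,300.
LTV cap: 100% × $61,500 = $61,500 → $61,500.
Binding constraint: loan-to-value.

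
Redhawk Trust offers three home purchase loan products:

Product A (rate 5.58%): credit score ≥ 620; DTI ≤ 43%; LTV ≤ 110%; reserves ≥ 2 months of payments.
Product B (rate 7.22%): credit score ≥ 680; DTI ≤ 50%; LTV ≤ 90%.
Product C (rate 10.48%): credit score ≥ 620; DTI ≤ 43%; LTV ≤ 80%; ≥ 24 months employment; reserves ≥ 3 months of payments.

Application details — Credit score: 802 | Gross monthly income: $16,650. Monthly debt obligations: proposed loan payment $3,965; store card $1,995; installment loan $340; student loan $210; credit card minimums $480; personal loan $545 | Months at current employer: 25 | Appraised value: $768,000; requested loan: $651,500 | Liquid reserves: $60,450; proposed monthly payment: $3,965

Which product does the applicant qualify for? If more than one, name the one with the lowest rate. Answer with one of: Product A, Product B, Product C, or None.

Total debts = (3,965 + 1,995 + 340 + 210 + 480 + 545) = 7,535; DTI = 7,535/16,650 = 45.3%.
LTV = 651,500/768,000 = 84.8%.
Reserves = 60,450/3,965 = 15.2 months.
Product A: score 802 ≥ 620; DTI 45.3% > 43%; LTV 84.8% ≤ 110%; reserves 15.2 ≥ 2 mo → does not qualify.
Product B: score 802 ≥ 680; DTI 45.3% ≤ 50%; LTV 84.8% ≤ 90% → qualifies.
Product C: score 802 ≥ 620; DTI 45.3% > 43%; LTV 84.8% > 80%; employment 25 ≥ 24 mo; reserves 15.2 ≥ 3 mo → does not qualify.

Product B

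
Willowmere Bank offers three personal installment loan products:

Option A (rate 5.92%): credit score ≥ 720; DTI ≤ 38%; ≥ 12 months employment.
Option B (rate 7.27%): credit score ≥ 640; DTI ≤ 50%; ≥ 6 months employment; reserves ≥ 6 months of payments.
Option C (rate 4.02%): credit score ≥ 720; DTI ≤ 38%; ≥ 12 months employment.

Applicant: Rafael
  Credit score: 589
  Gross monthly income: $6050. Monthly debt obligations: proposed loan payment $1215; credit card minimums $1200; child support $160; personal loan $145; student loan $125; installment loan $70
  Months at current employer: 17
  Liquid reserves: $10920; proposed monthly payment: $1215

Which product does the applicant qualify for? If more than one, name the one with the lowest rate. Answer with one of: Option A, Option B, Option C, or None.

None

Total debts = (1,215 + 1,200 + 160 + 145 + 125 + 70) = 2,915; DTI = 2,915/6,050 = 48.2%.
Reserves = 10,920/1,215 = 9.0 months.
Option A: score 589 < 720; DTI 48.2% > 38%; employment 17 ≥ 12 mo → does not qualify.
Option B: score 589 < 640; DTI 48.2% ≤ 50%; employment 17 ≥ 6 mo; reserves 9.0 ≥ 6 mo → does not qualify.
Option C: score 589 < 720; DTI 48.2% > 38%; employment 17 ≥ 12 mo → does not qualify.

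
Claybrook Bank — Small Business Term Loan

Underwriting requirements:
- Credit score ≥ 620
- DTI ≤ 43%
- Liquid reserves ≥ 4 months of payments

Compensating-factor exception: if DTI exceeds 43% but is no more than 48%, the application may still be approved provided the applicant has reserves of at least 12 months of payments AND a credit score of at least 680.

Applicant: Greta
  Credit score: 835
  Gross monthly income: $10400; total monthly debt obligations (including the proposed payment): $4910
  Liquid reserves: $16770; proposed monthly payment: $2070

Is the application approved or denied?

Denied

Credit score 835 ≥ 620 (meets base)
DTI = 4,910/10,400 = 47.2% > 43% — standard DTI limit exceeded.
Reserves = 16,770/2,070 = 8.1 months ≥ 4
DTI 47.2% is within the 43%–48% exception band; checking compensating factors.
Override check — reserves: 8.1 mo (short of 12); score: 835 (ok).
Compensating-factor requirement not fully met.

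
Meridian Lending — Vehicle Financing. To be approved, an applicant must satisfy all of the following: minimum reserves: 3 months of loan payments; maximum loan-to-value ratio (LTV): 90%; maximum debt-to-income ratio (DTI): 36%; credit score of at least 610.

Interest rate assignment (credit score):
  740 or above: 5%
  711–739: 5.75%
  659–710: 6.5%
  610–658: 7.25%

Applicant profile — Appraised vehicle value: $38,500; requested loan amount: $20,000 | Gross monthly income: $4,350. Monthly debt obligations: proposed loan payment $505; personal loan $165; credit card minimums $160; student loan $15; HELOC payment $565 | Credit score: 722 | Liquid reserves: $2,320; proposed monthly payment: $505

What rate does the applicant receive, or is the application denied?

Approved at 5.75%

Credit score 722 ≥ 610 (meets minimum)
Total monthly debts = (505 + 165 + 160 + 15 + 565) = 1,410. DTI: 1,410 ÷ 4,350 = 32.4%, within the 36% cap
Reserves: 2,320 ÷ 505 = 4.6 months (meets 3-month minimum)
LTV: 20,000 ÷ 38,500 = 51.9%, within 90% cap
All requirements met. Score 722 falls in the 711–739 tier → 5.75%.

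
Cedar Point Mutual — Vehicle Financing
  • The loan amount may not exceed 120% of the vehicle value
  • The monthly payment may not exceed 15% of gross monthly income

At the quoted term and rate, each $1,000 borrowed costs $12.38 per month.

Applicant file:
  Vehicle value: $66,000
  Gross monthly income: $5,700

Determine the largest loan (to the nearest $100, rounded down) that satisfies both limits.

Payment cap: 15% × $5,700 = $855/month.
At $12.38 per $1,000, that supports 855/12.38 × 1,000 ≈ $69,063 → $69,000.
LTV cap: 120% × $66,000 = $79,200 → $79,200.
Binding constraint: payment-to-income.

$69,000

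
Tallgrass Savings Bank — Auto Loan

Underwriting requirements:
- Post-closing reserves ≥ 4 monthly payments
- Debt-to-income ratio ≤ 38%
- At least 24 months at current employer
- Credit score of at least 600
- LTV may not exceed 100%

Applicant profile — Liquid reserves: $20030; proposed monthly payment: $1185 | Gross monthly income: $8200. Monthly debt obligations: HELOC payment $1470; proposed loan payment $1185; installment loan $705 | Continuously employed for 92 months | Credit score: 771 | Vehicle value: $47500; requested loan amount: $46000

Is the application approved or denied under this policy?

Denied

Reserves = 20,030/1,185 = 16.9 months ≥ 4
Total monthly debts = (1,470 + 1,185 + 705) = 3,360. DTI = 3,360/8,200 = 41% > 38%
Employment 92 ≥ 24 months
Credit score 771 ≥ 600 (meets)
LTV: 46,000 ÷ 47,500 = 96.8%, within 100% cap
Fails on DTI.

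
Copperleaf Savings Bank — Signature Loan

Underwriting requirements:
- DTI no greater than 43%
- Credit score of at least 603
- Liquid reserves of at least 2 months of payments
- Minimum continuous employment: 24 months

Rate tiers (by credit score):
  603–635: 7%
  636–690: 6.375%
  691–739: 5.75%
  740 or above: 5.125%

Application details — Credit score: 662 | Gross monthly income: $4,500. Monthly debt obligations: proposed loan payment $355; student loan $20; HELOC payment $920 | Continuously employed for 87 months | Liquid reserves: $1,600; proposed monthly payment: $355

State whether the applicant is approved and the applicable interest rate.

Credit score 662 ≥ 603 (meets minimum)
Total monthly debts = (355 + 20 + 920) = 1,295. DTI: 1,295 ÷ 4,500 = 28.8%, within the 43% cap
Reserves = 1,600/355 = 4.5 months ≥ 2
Employment 87 ≥ 24 months
All requirements met. Score 662 falls in the 636–690 tier → 6.375%.

Approved at 6.375%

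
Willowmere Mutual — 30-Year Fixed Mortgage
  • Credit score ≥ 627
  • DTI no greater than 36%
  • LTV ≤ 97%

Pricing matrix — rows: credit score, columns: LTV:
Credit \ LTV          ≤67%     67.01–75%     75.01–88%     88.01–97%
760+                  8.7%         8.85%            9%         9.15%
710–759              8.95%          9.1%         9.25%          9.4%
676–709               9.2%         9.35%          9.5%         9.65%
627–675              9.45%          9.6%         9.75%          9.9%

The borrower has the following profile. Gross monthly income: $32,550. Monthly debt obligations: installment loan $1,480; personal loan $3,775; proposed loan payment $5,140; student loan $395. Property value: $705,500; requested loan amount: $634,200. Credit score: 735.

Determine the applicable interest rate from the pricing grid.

9.4%

Credit score 735 ≥ 627; Total monthly debts = (1,480 + 3,775 + 5,140 + 395) = 10,790. DTI = 10,790/32,550 = 33.1% ≤ 36%
LTV: 634,200 ÷ 705,500 = 89.9%, within 97% cap
Credit 735 → row 710–759; LTV 89.9% → column 88.01–97%. Grid cell → 9.4%.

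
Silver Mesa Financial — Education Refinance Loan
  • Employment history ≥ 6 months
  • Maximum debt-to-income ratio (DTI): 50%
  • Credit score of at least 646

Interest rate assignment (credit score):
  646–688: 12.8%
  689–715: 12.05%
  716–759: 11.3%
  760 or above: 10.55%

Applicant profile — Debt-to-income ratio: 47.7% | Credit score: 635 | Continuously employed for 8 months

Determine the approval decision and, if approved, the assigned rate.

Denied

Credit score 635 < 646 (below minimum)
Debt-to-income 47.7% vs 50% cap — pass
Employment 8 ≥ 6 months
Not all requirements met → denied.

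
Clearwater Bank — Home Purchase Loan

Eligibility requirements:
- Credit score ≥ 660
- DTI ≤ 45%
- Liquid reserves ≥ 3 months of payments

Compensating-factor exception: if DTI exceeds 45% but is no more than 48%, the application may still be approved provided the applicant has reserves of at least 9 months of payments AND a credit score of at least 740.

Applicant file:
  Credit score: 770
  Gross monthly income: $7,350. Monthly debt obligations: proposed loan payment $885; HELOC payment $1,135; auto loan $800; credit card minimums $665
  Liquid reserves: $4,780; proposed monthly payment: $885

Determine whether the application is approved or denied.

Credit score 770 ≥ 660 (meets base)
Total debts = (885 + 1,135 + 800 + 665) = 3,485. DTI = 3,485/7,350 = 47.4% > 45% — standard DTI limit exceeded.
Reserves = 4,780/885 = 5.4 months ≥ 3
DTI 47.4% is within the 45%–48% exception band; checking compensating factors.
Override check — reserves: 5.4 mo (short of 9); score: 770 (ok).
Compensating-factor requirement not fully met.

Denied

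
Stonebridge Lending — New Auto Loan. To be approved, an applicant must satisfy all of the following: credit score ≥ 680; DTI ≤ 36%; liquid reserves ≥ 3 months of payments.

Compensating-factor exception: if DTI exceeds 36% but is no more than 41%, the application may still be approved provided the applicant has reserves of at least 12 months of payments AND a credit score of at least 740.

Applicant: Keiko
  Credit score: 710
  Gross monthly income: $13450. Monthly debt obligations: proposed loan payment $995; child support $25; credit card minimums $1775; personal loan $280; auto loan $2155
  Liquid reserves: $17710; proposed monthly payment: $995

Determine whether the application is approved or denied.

Credit score 710 ≥ 680 (meets base)
Total debts = (995 + 25 + 1,775 + 280 + 2,155) = 5,230. DTI = 5,230/13,450 = 38.9% > 36% — standard DTI limit exceeded.
Liquid reserves cover 17,710/995 = 17.8 months — ≥ 3 required
38.9% falls in the override range (36%–41%), so the compensating-factor test applies.
Override check — reserves: 17.8 mo (ok); score: 710 (below 740).
Compensating-factor requirement not fully met.

Denied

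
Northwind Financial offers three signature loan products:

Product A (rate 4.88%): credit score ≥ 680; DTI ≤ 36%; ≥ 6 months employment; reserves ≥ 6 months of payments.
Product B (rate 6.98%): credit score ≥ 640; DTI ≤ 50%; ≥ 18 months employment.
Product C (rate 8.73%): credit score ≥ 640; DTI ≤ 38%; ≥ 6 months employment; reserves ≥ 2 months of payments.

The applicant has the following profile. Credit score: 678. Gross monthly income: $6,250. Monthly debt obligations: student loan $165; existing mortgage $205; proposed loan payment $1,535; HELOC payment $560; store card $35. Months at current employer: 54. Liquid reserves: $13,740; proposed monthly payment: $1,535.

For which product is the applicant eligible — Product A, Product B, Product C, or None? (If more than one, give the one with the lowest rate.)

Total debts = (165 + 205 + 1,535 + 560 + 35) = 2,500; DTI = 2,500/6,250 = 40%.
Reserves = 13,740/1,535 = 9.0 months.
Product A: score 678 < 680; DTI 40% > 36%; employment 54 ≥ 6 mo; reserves 9.0 ≥ 6 mo → does not qualify.
Product B: score 678 ≥ 640; DTI 40% ≤ 50%; employment 54 ≥ 18 mo → qualifies.
Product C: score 678 ≥ 640; DTI 40% > 38%; employment 54 ≥ 6 mo; reserves 9.0 ≥ 2 mo → does not qualify.

Product B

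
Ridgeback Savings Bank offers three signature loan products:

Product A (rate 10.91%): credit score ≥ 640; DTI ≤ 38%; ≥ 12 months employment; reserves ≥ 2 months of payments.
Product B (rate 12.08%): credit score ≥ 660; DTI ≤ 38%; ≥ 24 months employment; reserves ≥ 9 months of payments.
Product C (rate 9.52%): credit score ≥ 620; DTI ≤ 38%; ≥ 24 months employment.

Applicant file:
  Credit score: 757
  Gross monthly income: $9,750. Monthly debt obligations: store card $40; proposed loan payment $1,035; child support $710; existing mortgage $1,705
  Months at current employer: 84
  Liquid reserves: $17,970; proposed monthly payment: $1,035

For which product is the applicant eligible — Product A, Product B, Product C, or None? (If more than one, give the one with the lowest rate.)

Total debts = (40 + 1,035 + 710 + 1,705) = 3,490; DTI = 3,490/9,750 = 35.8%.
Reserves = 17,970/1,035 = 17.4 months.
Product A: score 757 ≥ 640; DTI 35.8% ≤ 38%; employment 84 ≥ 12 mo; reserves 17.4 ≥ 2 mo → qualifies.
Product B: score 757 ≥ 660; DTI 35.8% ≤ 38%; employment 84 ≥ 24 mo; reserves 17.4 ≥ 9 mo → qualifies.
Product C: score 757 ≥ 620; DTI 35.8% ≤ 38%; employment 84 ≥ 24 mo → qualifies.
Qualifying: Product A, Product B, Product C. Lowest rate is 9.52% → Product C.

Product C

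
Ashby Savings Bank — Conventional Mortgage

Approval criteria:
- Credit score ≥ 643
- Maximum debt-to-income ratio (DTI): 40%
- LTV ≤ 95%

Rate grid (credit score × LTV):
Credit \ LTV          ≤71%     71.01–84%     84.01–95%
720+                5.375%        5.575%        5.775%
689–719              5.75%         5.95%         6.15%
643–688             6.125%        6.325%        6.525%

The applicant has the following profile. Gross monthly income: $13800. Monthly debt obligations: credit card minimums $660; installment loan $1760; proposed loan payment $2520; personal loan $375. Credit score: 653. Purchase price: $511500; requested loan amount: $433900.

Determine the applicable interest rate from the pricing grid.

Credit score 653 ≥ 643; Total monthly debts = (660 + 1,760 + 2,520 + 375) = 5,315. Debt-to-income = 5,315/13,800 = 38.5% — meets 40% limit
Loan-to-value = 433,900/511,500 = 84.8% — pass (95% max)
Row: 653 falls in 643–688. Column: 84.8% falls in 84.01–95%. Rate = 6.525%.

6.525%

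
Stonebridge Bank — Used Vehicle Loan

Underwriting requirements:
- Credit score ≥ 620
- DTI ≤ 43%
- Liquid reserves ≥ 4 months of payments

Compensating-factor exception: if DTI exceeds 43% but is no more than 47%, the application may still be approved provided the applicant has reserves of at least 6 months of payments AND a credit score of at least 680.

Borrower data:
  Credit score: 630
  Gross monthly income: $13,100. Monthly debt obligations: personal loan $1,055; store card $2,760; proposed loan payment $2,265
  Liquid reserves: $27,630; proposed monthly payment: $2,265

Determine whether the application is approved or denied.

Denied

Credit score 630 ≥ 620 (meets base)
Total debts = (1,055 + 2,760 + 2,265) = 6,080. DTI: 6,080 ÷ 13,100 = 46.4%, over the 43% base limit.
Liquid reserves cover 27,630/2,265 = 12.2 months — ≥ 4 required
46.4% falls in the override range (43%–47%), so the compensating-factor test applies.
Reserves 12.2 ≥ 6 months; credit score 630 < 680.
Compensating-factor requirement not fully met.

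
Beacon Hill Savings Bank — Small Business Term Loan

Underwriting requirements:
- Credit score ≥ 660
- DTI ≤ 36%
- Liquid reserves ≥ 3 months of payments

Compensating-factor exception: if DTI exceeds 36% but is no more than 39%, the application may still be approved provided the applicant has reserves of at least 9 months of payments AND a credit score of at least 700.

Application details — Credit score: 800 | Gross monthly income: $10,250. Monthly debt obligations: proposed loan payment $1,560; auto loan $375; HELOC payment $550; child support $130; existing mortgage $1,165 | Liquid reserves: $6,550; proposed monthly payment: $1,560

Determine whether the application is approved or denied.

Denied

Credit score 800 ≥ 660 (meets base)
Total debts = (1,560 + 375 + 550 + 130 + 1,165) = 3,780. DTI = 3,780/10,250 = 36.9% > 36% — standard DTI limit exceeded.
Reserves: 6,550 ÷ 1,560 = 4.2 months (meets 3-month minimum)
36.9% falls in the override range (36%–39%), so the compensating-factor test applies.
Reserves 4.2 < 9 months; credit score 800 ≥ 700.
Override conditions not both satisfied; exception does not apply.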